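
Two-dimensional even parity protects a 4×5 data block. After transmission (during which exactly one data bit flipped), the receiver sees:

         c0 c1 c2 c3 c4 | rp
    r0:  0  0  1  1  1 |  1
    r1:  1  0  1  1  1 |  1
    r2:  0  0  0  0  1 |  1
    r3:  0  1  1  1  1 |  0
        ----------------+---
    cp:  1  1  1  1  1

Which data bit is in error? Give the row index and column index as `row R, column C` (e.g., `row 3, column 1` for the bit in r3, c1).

Recompute each row's even parity and compare to rp:
  r0: data parity 1, sent rp 1 → ok
  r1: data parity 0, sent rp 1 → mismatch
  r2: data parity 1, sent rp 1 → ok
  r3: data parity 0, sent rp 0 → ok
Recompute each column's even parity and compare to cp:
  c0: data parity 1, sent cp 1 → ok
  c1: data parity 1, sent cp 1 → ok
  c2: data parity 1, sent cp 1 → ok
  c3: data parity 1, sent cp 1 → ok
  c4: data parity 0, sent cp 1 → mismatch
Exactly one row (r1) and one column (c4) fail → the flipped bit is at their intersection.

row 1, column 4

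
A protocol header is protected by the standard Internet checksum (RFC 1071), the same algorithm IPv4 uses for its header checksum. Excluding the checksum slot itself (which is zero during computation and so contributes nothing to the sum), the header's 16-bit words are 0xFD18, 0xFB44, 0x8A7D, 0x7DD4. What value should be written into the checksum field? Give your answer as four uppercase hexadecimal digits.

FF4F

One's-complement addition (fold any carry out of bit 15 back into bit 0):
  0xFD18 + 0xFB44 = 0x1F85C → wrap carry → 0xF85D
  0xF85D + 0x8A7D = 0x182DA → wrap carry → 0x82DB
  0x82DB + 0x7DD4 = 0x100AF → wrap carry → 0x00B0
One's-complement sum = 0x00B0.
Checksum = ~0x00B0 & 0xFFFF = 0xFF4F.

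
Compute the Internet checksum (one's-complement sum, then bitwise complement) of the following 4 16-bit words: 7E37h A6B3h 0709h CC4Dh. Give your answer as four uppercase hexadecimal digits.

07BE

One's-complement addition (fold any carry out of bit 15 back into bit 0):
  0x7E37 + 0xA6B3 = 0x124EA → wrap carry → 0x24EB
  0x24EB + 0x0709 = 0x02BF4
  0x2BF4 + 0xCC4D = 0x0F841
One's-complement sum = 0xF841.
Checksum = ~0xF841 & 0xFFFF = 0x07BE.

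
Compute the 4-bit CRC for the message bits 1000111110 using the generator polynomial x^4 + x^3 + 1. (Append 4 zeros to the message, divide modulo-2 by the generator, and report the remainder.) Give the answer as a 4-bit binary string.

Append 4 zeros: 10001111100000. Divide by 11001 (XOR where the leading bit is 1):
  pos 0: 10001 XOR 11001 = 01000
  pos 1: 10001 XOR 11001 = 01000
  pos 2: 10001 XOR 11001 = 01000
  pos 3: 10001 XOR 11001 = 01000
  pos 4: 10001 XOR 11001 = 01000
  pos 5: 10000 XOR 11001 = 01001
  pos 6: 10010 XOR 11001 = 01011
  pos 7: 10110 XOR 11001 = 01111
  pos 8: 11110 XOR 11001 = 00111
Remainder (last 4 bits) = 1110. This is the CRC / FCS.

1110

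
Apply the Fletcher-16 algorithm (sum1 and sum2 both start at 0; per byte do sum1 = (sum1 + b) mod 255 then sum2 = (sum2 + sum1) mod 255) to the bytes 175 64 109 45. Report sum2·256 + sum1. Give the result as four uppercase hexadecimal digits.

Running sums (mod 255):
  after byte 0 (175): sum1=175, sum2=175
  after byte 1 (64): sum1=239, sum2=159
  after byte 2 (109): sum1=93, sum2=252
  after byte 3 (45): sum1=138, sum2=135
Checksum = sum2·256 + sum1 = 135·256 + 138 = 34698 = 0x878A.

878A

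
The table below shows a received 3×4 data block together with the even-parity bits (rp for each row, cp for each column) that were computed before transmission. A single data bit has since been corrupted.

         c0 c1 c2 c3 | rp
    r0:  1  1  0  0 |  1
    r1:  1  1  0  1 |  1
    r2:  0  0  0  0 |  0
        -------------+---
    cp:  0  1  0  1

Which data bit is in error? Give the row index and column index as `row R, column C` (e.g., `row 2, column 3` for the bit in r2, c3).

row 0, column 1

Recompute each row's even parity and compare to rp:
  r0: data parity 0, sent rp 1 → mismatch
  r1: data parity 1, sent rp 1 → ok
  r2: data parity 0, sent rp 0 → ok
Recompute each column's even parity and compare to cp:
  c0: data parity 0, sent cp 0 → ok
  c1: data parity 0, sent cp 1 → mismatch
  c2: data parity 0, sent cp 0 → ok
  c3: data parity 1, sent cp 1 → ok
Exactly one row (r0) and one column (c1) fail → the flipped bit is at their intersection.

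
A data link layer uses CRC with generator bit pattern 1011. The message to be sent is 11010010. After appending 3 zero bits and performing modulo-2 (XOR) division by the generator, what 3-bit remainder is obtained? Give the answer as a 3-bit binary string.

000

Append 3 zeros: 11010010000. Divide by 1011 (XOR where the leading bit is 1):
  pos 0: 1101 XOR 1011 = 0110
  pos 1: 1100 XOR 1011 = 0111
  pos 2: 1110 XOR 1011 = 0101
  pos 3: 1011 XOR 1011 = 0000
Remainder (last 3 bits) = 000. This is the CRC / FCS.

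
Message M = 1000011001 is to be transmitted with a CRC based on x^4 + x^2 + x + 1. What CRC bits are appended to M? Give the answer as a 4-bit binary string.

Append 4 zeros: 10000110010000. Divide by 10111 (XOR where the leading bit is 1):
  pos 0: 10000 XOR 10111 = 00111
  pos 2: 11111 XOR 10111 = 01000
  pos 3: 10000 XOR 10111 = 00111
  pos 5: 11101 XOR 10111 = 01010
  pos 6: 10100 XOR 10111 = 00011
  pos 9: 11000 XOR 10111 = 01111
Remainder (last 4 bits) = 1111. This is the CRC / FCS.

1111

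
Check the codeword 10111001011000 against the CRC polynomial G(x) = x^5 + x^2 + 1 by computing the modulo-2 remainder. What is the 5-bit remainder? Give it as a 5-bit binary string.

00010

Modulo-2 division of 10111001011000 by 100101:
  pos 0: 101110 XOR 100101 = 001011
  pos 2: 101101 XOR 100101 = 001000
  pos 4: 100001 XOR 100101 = 000100
  pos 7: 100100 XOR 100101 = 000001
Remainder = 00010 (nonzero — an error is detected).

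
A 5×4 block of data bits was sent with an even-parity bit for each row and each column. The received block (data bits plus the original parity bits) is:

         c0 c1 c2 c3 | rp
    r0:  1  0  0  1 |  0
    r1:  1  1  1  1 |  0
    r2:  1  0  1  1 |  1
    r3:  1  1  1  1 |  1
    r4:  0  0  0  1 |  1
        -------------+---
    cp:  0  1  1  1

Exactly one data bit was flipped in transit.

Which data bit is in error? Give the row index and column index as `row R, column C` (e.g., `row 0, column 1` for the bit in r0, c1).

row 3, column 1

Recompute each row's even parity and compare to rp:
  r0: data parity 0, sent rp 0 → ok
  r1: data parity 0, sent rp 0 → ok
  r2: data parity 1, sent rp 1 → ok
  r3: data parity 0, sent rp 1 → mismatch
  r4: data parity 1, sent rp 1 → ok
Recompute each column's even parity and compare to cp:
  c0: data parity 0, sent cp 0 → ok
  c1: data parity 0, sent cp 1 → mismatch
  c2: data parity 1, sent cp 1 → ok
  c3: data parity 1, sent cp 1 → ok
Exactly one row (r3) and one column (c1) fail → the flipped bit is at their intersection.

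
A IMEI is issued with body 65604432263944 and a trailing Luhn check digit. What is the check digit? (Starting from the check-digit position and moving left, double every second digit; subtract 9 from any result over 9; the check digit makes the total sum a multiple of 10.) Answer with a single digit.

9

Partial digits right→left: 4 4 9 3 6 2 2 3 4 4 0 6 5 6
Double every second digit counting from the check-digit position (so the 1st, 3rd, 5th, ... of the partial from the right).
  doubled (with −9 where >9): 8 9 3 4 8 0 1 → sum 33
  kept as-is: 4 3 2 3 4 6 6 → sum 28
Total = 33 + 28 = 61.
Check digit = (10 − (61 mod 10)) mod 10 = 9.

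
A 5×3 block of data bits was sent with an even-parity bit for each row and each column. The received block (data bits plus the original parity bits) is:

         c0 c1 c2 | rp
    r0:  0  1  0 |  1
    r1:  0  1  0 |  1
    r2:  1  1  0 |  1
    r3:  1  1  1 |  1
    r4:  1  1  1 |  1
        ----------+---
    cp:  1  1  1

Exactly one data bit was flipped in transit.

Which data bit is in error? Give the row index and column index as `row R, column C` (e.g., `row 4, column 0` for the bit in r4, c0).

row 2, column 2

Recompute each row's even parity and compare to rp:
  r0: data parity 1, sent rp 1 → ok
  r1: data parity 1, sent rp 1 → ok
  r2: data parity 0, sent rp 1 → mismatch
  r3: data parity 1, sent rp 1 → ok
  r4: data parity 1, sent rp 1 → ok
Recompute each column's even parity and compare to cp:
  c0: data parity 1, sent cp 1 → ok
  c1: data parity 1, sent cp 1 → ok
  c2: data parity 0, sent cp 1 → mismatch
Exactly one row (r2) and one column (c2) fail → the flipped bit is at their intersection.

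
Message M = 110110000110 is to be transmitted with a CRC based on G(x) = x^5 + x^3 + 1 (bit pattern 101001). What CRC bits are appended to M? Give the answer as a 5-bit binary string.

Append 5 zeros: 11011000011000000. Divide by 101001 (XOR where the leading bit is 1):
  pos 0: 110110 XOR 101001 = 011111
  pos 1: 111110 XOR 101001 = 010111
  pos 2: 101110 XOR 101001 = 000111
  pos 5: 111011 XOR 101001 = 010010
  pos 6: 100100 XOR 101001 = 001101
  pos 8: 110100 XOR 101001 = 011101
  pos 9: 111010 XOR 101001 = 010011
  pos 10: 100110 XOR 101001 = 001111
Remainder (last 5 bits) = 11110. This is the CRC / FCS.

11110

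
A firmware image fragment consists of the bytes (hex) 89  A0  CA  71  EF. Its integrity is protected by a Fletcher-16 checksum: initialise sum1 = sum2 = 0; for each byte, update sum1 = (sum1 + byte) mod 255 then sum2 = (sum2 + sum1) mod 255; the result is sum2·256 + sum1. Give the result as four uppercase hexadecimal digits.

6556

Running sums (mod 255):
  after byte 0 (89): sum1=137, sum2=137
  after byte 1 (A0): sum1=42, sum2=179
  after byte 2 (CA): sum1=244, sum2=168
  after byte 3 (71): sum1=102, sum2=15
  after byte 4 (EF): sum1=86, sum2=101
Checksum = sum2·256 + sum1 = 101·256 + 86 = 25942 = 0x6556.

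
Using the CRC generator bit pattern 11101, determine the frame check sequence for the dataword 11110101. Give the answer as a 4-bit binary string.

Append 4 zeros: 111101010000. Divide by 11101 (XOR where the leading bit is 1):
  pos 0: 11110 XOR 11101 = 00011
  pos 3: 11101 XOR 11101 = 00000
Remainder (last 4 bits) = 0000. This is the CRC / FCS.

0000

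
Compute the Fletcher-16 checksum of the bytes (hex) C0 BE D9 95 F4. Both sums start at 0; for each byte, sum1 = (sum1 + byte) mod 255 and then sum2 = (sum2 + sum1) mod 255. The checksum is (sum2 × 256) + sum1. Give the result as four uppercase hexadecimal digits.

6CE3

Running sums (mod 255):
  after byte 0 (C0): sum1=192, sum2=192
  after byte 1 (BE): sum1=127, sum2=64
  after byte 2 (D9): sum1=89, sum2=153
  after byte 3 (95): sum1=238, sum2=136
  after byte 4 (F4): sum1=227, sum2=108
Checksum = sum2·256 + sum1 = 108·256 + 227 = 27875 = 0x6CE3.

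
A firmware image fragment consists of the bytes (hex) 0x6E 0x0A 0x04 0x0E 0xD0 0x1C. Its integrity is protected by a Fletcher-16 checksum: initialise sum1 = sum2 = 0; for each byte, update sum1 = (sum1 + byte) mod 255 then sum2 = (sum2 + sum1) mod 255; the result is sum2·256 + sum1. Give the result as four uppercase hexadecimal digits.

Running sums (mod 255):
  after byte 0 (0x6E): sum1=110, sum2=110
  after byte 1 (0x0A): sum1=120, sum2=230
  after byte 2 (0x04): sum1=124, sum2=99
  after byte 3 (0x0E): sum1=138, sum2=237
  after byte 4 (0xD0): sum1=91, sum2=73
  after byte 5 (0x1C): sum1=119, sum2=192
Checksum = sum2·256 + sum1 = 192·256 + 119 = 49271 = 0xC077.

C077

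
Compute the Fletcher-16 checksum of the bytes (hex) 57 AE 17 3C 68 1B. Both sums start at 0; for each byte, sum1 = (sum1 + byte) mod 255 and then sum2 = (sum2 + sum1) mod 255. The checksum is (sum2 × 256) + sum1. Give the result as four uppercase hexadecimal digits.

Running sums (mod 255):
  after byte 0 (57): sum1=87, sum2=87
  after byte 1 (AE): sum1=6, sum2=93
  after byte 2 (17): sum1=29, sum2=122
  after byte 3 (3C): sum1=89, sum2=211
  after byte 4 (68): sum1=193, sum2=149
  after byte 5 (1B): sum1=220, sum2=114
Checksum = sum2·256 + sum1 = 114·256 + 220 = 29404 = 0x72DC.

72DC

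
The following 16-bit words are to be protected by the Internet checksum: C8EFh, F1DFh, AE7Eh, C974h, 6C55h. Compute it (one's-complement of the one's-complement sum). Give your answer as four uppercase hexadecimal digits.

One's-complement addition (fold any carry out of bit 15 back into bit 0):
  0xC8EF + 0xF1DF = 0x1BACE → wrap carry → 0xBACF
  0xBACF + 0xAE7E = 0x1694D → wrap carry → 0x694E
  0x694E + 0xC974 = 0x132C2 → wrap carry → 0x32C3
  0x32C3 + 0x6C55 = 0x09F18
One's-complement sum = 0x9F18.
Checksum = ~0x9F18 & 0xFFFF = 0x60E7.

60E7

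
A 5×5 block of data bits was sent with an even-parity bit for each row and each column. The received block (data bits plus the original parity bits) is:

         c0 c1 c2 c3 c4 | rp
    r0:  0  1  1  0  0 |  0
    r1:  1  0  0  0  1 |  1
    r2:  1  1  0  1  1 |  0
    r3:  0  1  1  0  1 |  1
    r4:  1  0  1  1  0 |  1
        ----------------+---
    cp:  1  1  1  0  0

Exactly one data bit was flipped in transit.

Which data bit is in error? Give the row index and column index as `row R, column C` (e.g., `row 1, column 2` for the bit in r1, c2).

row 1, column 4

Recompute each row's even parity and compare to rp:
  r0: data parity 0, sent rp 0 → ok
  r1: data parity 0, sent rp 1 → mismatch
  r2: data parity 0, sent rp 0 → ok
  r3: data parity 1, sent rp 1 → ok
  r4: data parity 1, sent rp 1 → ok
Recompute each column's even parity and compare to cp:
  c0: data parity 1, sent cp 1 → ok
  c1: data parity 1, sent cp 1 → ok
  c2: data parity 1, sent cp 1 → ok
  c3: data parity 0, sent cp 0 → ok
  c4: data parity 1, sent cp 0 → mismatch
Exactly one row (r1) and one column (c4) fail → the flipped bit is at their intersection.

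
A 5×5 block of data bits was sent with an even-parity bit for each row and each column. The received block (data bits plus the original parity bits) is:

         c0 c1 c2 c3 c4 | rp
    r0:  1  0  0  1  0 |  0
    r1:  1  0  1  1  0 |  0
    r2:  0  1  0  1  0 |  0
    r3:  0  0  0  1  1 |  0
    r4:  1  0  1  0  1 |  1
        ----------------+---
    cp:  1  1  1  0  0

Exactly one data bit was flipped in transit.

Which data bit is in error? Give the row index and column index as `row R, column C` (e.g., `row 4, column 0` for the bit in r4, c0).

Recompute each row's even parity and compare to rp:
  r0: data parity 0, sent rp 0 → ok
  r1: data parity 1, sent rp 0 → mismatch
  r2: data parity 0, sent rp 0 → ok
  r3: data parity 0, sent rp 0 → ok
  r4: data parity 1, sent rp 1 → ok
Recompute each column's even parity and compare to cp:
  c0: data parity 1, sent cp 1 → ok
  c1: data parity 1, sent cp 1 → ok
  c2: data parity 0, sent cp 1 → mismatch
  c3: data parity 0, sent cp 0 → ok
  c4: data parity 0, sent cp 0 → ok
Exactly one row (r1) and one column (c2) fail → the flipped bit is at their intersection.

row 1, column 2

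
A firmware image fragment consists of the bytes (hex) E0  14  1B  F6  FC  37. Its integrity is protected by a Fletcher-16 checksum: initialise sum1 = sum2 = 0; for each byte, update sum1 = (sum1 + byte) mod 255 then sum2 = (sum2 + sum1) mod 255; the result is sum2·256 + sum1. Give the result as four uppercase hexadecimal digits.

2C3B

Running sums (mod 255):
  after byte 0 (E0): sum1=224, sum2=224
  after byte 1 (14): sum1=244, sum2=213
  after byte 2 (1B): sum1=16, sum2=229
  after byte 3 (F6): sum1=7, sum2=236
  after byte 4 (FC): sum1=4, sum2=240
  after byte 5 (37): sum1=59, sum2=44
Checksum = sum2·256 + sum1 = 44·256 + 59 = 11323 = 0x2C3B.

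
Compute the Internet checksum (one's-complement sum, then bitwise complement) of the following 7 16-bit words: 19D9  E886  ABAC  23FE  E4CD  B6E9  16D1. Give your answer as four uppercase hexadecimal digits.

One's-complement addition (fold any carry out of bit 15 back into bit 0):
  0x19D9 + 0xE886 = 0x1025F → wrap carry → 0x0260
  0x0260 + 0xABAC = 0x0AE0C
  0xAE0C + 0x23FE = 0x0D20A
  0xD20A + 0xE4CD = 0x1B6D7 → wrap carry → 0xB6D8
  0xB6D8 + 0xB6E9 = 0x16DC1 → wrap carry → 0x6DC2
  0x6DC2 + 0x16D1 = 0x08493
One's-complement sum = 0x8493.
Checksum = ~0x8493 & 0xFFFF = 0x7B6C.

7B6C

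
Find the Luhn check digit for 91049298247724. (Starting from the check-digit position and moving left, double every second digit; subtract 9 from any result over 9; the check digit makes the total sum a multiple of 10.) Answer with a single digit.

Partial digits right→left: 4 2 7 7 4 2 8 9 2 9 4 0 1 9
Double every second digit counting from the check-digit position (so the 1st, 3rd, 5th, ... of the partial from the right).
  doubled (with −9 where >9): 8 5 8 7 4 8 2 → sum 42
  kept as-is: 2 7 2 9 9 0 9 → sum 38
Total = 42 + 38 = 80.
Check digit = (10 − (80 mod 10)) mod 10 = 0.

0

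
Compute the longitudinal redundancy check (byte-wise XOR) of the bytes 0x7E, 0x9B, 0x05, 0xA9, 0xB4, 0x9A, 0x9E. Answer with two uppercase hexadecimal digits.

F9

XOR the bytes together:
  start with 0x7E
  0x7E ⊕ 0x9B = 0xE5
  0xE5 ⊕ 0x05 = 0xE0
  0xE0 ⊕ 0xA9 = 0x49
  0x49 ⊕ 0xB4 = 0xFD
  0xFD ⊕ 0x9A = 0x67
  0x67 ⊕ 0x9E = 0xF9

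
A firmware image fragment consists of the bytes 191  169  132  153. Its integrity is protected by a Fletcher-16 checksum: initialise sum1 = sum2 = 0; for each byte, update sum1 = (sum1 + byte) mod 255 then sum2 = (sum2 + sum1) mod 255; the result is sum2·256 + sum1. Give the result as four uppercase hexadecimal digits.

9E87

Running sums (mod 255):
  after byte 0 (191): sum1=191, sum2=191
  after byte 1 (169): sum1=105, sum2=41
  after byte 2 (132): sum1=237, sum2=23
  after byte 3 (153): sum1=135, sum2=158
Checksum = sum2·256 + sum1 = 158·256 + 135 = 40583 = 0x9E87.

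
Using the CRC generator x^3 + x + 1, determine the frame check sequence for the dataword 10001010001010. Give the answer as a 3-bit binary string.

Append 3 zeros: 10001010001010000. Divide by 1011 (XOR where the leading bit is 1):
  pos 0: 1000 XOR 1011 = 0011
  pos 2: 1110 XOR 1011 = 0101
  pos 3: 1011 XOR 1011 = 0000
  pos 10: 1010 XOR 1011 = 0001
  pos 13: 1000 XOR 1011 = 0011
Remainder (last 3 bits) = 011. This is the CRC / FCS.

011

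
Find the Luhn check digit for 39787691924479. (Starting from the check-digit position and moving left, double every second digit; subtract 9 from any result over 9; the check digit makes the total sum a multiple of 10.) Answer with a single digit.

2

Partial digits right→left: 9 7 4 4 2 9 1 9 6 7 8 7 9 3
Double every second digit counting from the check-digit position (so the 1st, 3rd, 5th, ... of the partial from the right).
  doubled (with −9 where >9): 9 8 4 2 3 7 9 → sum 42
  kept as-is: 7 4 9 9 7 7 3 → sum 46
Total = 42 + 46 = 88.
Check digit = (10 − (88 mod 10)) mod 10 = 2.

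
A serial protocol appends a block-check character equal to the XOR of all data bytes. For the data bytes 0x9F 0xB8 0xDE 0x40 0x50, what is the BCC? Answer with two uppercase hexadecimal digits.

XOR the bytes together:
  start with 0x9F
  0x9F ⊕ 0xB8 = 0x27
  0x27 ⊕ 0xDE = 0xF9
  0xF9 ⊕ 0x40 = 0xB9
  0xB9 ⊕ 0x50 = 0xE9

E9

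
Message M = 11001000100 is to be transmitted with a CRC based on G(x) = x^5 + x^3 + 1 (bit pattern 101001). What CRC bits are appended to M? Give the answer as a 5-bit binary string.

Append 5 zeros: 1100100010000000. Divide by 101001 (XOR where the leading bit is 1):
  pos 0: 110010 XOR 101001 = 011011
  pos 1: 110110 XOR 101001 = 011111
  pos 2: 111110 XOR 101001 = 010111
  pos 3: 101111 XOR 101001 = 000110
  pos 6: 110000 XOR 101001 = 011001
  pos 7: 110010 XOR 101001 = 011011
  pos 8: 110110 XOR 101001 = 011111
  pos 9: 111110 XOR 101001 = 010111
  pos 10: 101110 XOR 101001 = 000111
Remainder (last 5 bits) = 00111. This is the CRC / FCS.

00111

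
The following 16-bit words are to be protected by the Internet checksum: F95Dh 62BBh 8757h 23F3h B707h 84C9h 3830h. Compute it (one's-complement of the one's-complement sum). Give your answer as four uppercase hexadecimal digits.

One's-complement addition (fold any carry out of bit 15 back into bit 0):
  0xF95D + 0x62BB = 0x15C18 → wrap carry → 0x5C19
  0x5C19 + 0x8757 = 0x0E370
  0xE370 + 0x23F3 = 0x10763 → wrap carry → 0x0764
  0x0764 + 0xB707 = 0x0BE6B
  0xBE6B + 0x84C9 = 0x14334 → wrap carry → 0x4335
  0x4335 + 0x3830 = 0x07B65
One's-complement sum = 0x7B65.
Checksum = ~0x7B65 & 0xFFFF = 0x849A.

849A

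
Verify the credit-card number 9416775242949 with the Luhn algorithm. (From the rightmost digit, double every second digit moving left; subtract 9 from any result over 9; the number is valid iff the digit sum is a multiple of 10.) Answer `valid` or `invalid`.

From the right, keep odd positions and double even positions (subtract 9 from any doubled value over 9):
  doubled (positions 2,4,...): 8 4 4 5 3 8 → sum 32
  kept (positions 1,3,...): 9 9 4 5 7 1 9 → sum 44
Total = 76.
76 mod 10 = 6, so the number is invalid.

invalid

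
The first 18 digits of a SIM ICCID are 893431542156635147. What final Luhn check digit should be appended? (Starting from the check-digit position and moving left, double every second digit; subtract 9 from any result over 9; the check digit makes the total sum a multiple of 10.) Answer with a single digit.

4

Partial digits right→left: 7 4 1 5 3 6 6 5 1 2 4 5 1 3 4 3 9 8
Double every second digit counting from the check-digit position (so the 1st, 3rd, 5th, ... of the partial from the right).
  doubled (with −9 where >9): 5 2 6 3 2 8 2 8 9 → sum 45
  kept as-is: 4 5 6 5 2 5 3 3 8 → sum 41
Total = 45 + 41 = 86.
Check digit = (10 − (86 mod 10)) mod 10 = 4.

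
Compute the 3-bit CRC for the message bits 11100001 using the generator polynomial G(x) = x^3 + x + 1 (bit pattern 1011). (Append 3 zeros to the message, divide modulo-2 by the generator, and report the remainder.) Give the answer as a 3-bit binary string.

Append 3 zeros: 11100001000. Divide by 1011 (XOR where the leading bit is 1):
  pos 0: 1110 XOR 1011 = 0101
  pos 1: 1010 XOR 1011 = 0001
  pos 4: 1001 XOR 1011 = 0010
  pos 6: 1000 XOR 1011 = 0011
Remainder (last 3 bits) = 110. This is the CRC / FCS.

110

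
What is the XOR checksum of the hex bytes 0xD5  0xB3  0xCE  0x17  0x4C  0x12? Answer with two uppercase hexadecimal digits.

XOR the bytes together:
  start with 0xD5
  0xD5 ⊕ 0xB3 = 0x66
  0x66 ⊕ 0xCE = 0xA8
  0xA8 ⊕ 0x17 = 0xBF
  0xBF ⊕ 0x4C = 0xF3
  0xF3 ⊕ 0x12 = 0xE1

E1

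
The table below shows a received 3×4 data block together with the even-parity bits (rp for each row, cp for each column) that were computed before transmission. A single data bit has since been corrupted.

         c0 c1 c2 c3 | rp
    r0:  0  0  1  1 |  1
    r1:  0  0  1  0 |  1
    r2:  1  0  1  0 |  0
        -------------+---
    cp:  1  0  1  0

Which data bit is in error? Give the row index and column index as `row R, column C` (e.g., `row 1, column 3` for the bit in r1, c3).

Recompute each row's even parity and compare to rp:
  r0: data parity 0, sent rp 1 → mismatch
  r1: data parity 1, sent rp 1 → ok
  r2: data parity 0, sent rp 0 → ok
Recompute each column's even parity and compare to cp:
  c0: data parity 1, sent cp 1 → ok
  c1: data parity 0, sent cp 0 → ok
  c2: data parity 1, sent cp 1 → ok
  c3: data parity 1, sent cp 0 → mismatch
Exactly one row (r0) and one column (c3) fail → the flipped bit is at their intersection.

row 0, column 3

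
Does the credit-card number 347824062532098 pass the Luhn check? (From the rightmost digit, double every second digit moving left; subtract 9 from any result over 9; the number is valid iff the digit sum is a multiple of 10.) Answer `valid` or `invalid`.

invalid

From the right, keep odd positions and double even positions (subtract 9 from any doubled value over 9):
  doubled (positions 2,4,...): 9 4 1 3 8 7 8 → sum 40
  kept (positions 1,3,...): 8 0 3 2 0 2 7 3 → sum 25
Total = 65.
65 mod 10 = 5, so the number is invalid.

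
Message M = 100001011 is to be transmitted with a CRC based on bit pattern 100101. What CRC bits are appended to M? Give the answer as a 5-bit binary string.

Append 5 zeros: 10000101100000. Divide by 100101 (XOR where the leading bit is 1):
  pos 0: 100001 XOR 100101 = 000100
  pos 3: 100011 XOR 100101 = 000110
  pos 6: 110000 XOR 100101 = 010101
  pos 7: 101010 XOR 100101 = 001111
Remainder (last 5 bits) = 11110. This is the CRC / FCS.

11110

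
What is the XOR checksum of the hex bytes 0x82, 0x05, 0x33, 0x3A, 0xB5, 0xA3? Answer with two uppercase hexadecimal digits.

98

XOR the bytes together:
  start with 0x82
  0x82 ⊕ 0x05 = 0x87
  0x87 ⊕ 0x33 = 0xB4
  0xB4 ⊕ 0x3A = 0x8E
  0x8E ⊕ 0xB5 = 0x3B
  0x3B ⊕ 0xA3 = 0x98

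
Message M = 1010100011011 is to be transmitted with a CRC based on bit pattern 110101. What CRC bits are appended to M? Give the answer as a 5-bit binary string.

Append 5 zeros: 101010001101100000. Divide by 110101 (XOR where the leading bit is 1):
  pos 0: 101010 XOR 110101 = 011111
  pos 1: 111110 XOR 110101 = 001011
  pos 3: 101101 XOR 110101 = 011000
  pos 4: 110001 XOR 110101 = 000100
  pos 7: 100011 XOR 110101 = 010110
  pos 8: 101100 XOR 110101 = 011001
  pos 9: 110010 XOR 110101 = 000111
  pos 12: 111000 XOR 110101 = 001101
Remainder (last 5 bits) = 01101. This is the CRC / FCS.

01101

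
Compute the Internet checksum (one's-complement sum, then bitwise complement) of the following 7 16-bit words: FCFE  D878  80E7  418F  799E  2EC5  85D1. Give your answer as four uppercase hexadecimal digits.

39DC

One's-complement addition (fold any carry out of bit 15 back into bit 0):
  0xFCFE + 0xD878 = 0x1D576 → wrap carry → 0xD577
  0xD577 + 0x80E7 = 0x1565E → wrap carry → 0x565F
  0x565F + 0x418F = 0x097EE
  0x97EE + 0x799E = 0x1118C → wrap carry → 0x118D
  0x118D + 0x2EC5 = 0x04052
  0x4052 + 0x85D1 = 0x0C623
One's-complement sum = 0xC623.
Checksum = ~0xC623 & 0xFFFF = 0x39DC.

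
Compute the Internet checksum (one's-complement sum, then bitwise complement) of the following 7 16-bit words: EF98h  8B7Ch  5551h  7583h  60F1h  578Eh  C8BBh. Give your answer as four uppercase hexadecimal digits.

One's-complement addition (fold any carry out of bit 15 back into bit 0):
  0xEF98 + 0x8B7C = 0x17B14 → wrap carry → 0x7B15
  0x7B15 + 0x5551 = 0x0D066
  0xD066 + 0x7583 = 0x145E9 → wrap carry → 0x45EA
  0x45EA + 0x60F1 = 0x0A6DB
  0xA6DB + 0x578E = 0x0FE69
  0xFE69 + 0xC8BB = 0x1C724 → wrap carry → 0xC725
One's-complement sum = 0xC725.
Checksum = ~0xC725 & 0xFFFF = 0x38DA.

38DA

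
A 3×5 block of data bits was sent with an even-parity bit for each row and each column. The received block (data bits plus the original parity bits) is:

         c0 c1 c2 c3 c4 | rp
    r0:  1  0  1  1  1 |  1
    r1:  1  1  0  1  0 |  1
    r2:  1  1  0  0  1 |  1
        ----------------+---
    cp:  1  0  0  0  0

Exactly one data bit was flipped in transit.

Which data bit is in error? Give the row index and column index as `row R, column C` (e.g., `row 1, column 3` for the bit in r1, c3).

Recompute each row's even parity and compare to rp:
  r0: data parity 0, sent rp 1 → mismatch
  r1: data parity 1, sent rp 1 → ok
  r2: data parity 1, sent rp 1 → ok
Recompute each column's even parity and compare to cp:
  c0: data parity 1, sent cp 1 → ok
  c1: data parity 0, sent cp 0 → ok
  c2: data parity 1, sent cp 0 → mismatch
  c3: data parity 0, sent cp 0 → ok
  c4: data parity 0, sent cp 0 → ok
Exactly one row (r0) and one column (c2) fail → the flipped bit is at their intersection.

row 0, column 2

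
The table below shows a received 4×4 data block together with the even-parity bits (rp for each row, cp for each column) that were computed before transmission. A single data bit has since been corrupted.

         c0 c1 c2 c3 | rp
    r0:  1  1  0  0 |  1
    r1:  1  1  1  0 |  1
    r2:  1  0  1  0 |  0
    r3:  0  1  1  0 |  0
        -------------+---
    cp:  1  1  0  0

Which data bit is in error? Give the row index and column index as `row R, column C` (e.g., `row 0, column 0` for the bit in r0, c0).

row 0, column 2

Recompute each row's even parity and compare to rp:
  r0: data parity 0, sent rp 1 → mismatch
  r1: data parity 1, sent rp 1 → ok
  r2: data parity 0, sent rp 0 → ok
  r3: data parity 0, sent rp 0 → ok
Recompute each column's even parity and compare to cp:
  c0: data parity 1, sent cp 1 → ok
  c1: data parity 1, sent cp 1 → ok
  c2: data parity 1, sent cp 0 → mismatch
  c3: data parity 0, sent cp 0 → ok
Exactly one row (r0) and one column (c2) fail → the flipped bit is at their intersection.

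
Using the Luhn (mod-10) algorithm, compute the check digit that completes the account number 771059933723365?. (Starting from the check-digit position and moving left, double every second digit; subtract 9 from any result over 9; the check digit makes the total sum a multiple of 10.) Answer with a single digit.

1

Partial digits right→left: 5 6 3 3 2 7 3 3 9 9 5 0 1 7 7
Double every second digit counting from the check-digit position (so the 1st, 3rd, 5th, ... of the partial from the right).
  doubled (with −9 where >9): 1 6 4 6 9 1 2 5 → sum 34
  kept as-is: 6 3 7 3 9 0 7 → sum 35
Total = 34 + 35 = 69.
Check digit = (10 − (69 mod 10)) mod 10 = 1.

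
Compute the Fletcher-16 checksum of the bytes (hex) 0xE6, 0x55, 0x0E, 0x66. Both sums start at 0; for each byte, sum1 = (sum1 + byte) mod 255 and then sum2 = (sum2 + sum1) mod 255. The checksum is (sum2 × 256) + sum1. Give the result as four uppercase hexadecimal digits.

1EB0

Running sums (mod 255):
  after byte 0 (0xE6): sum1=230, sum2=230
  after byte 1 (0x55): sum1=60, sum2=35
  after byte 2 (0x0E): sum1=74, sum2=109
  after byte 3 (0x66): sum1=176, sum2=30
Checksum = sum2·256 + sum1 = 30·256 + 176 = 7856 = 0x1EB0.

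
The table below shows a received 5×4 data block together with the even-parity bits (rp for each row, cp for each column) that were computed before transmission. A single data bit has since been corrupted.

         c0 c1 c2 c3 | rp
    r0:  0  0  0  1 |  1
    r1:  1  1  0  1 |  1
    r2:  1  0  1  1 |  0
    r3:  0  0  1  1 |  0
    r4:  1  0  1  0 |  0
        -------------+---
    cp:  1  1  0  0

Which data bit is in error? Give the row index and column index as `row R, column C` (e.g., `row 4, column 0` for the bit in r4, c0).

row 2, column 2

Recompute each row's even parity and compare to rp:
  r0: data parity 1, sent rp 1 → ok
  r1: data parity 1, sent rp 1 → ok
  r2: data parity 1, sent rp 0 → mismatch
  r3: data parity 0, sent rp 0 → ok
  r4: data parity 0, sent rp 0 → ok
Recompute each column's even parity and compare to cp:
  c0: data parity 1, sent cp 1 → ok
  c1: data parity 1, sent cp 1 → ok
  c2: data parity 1, sent cp 0 → mismatch
  c3: data parity 0, sent cp 0 → ok
Exactly one row (r2) and one column (c2) fail → the flipped bit is at their intersection.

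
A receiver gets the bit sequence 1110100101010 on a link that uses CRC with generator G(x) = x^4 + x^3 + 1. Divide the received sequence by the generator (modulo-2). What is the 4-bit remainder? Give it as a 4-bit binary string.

1011

Modulo-2 division of 1110100101010 by 11001:
  pos 0: 11101 XOR 11001 = 00100
  pos 2: 10000 XOR 11001 = 01001
  pos 3: 10011 XOR 11001 = 01010
  pos 4: 10100 XOR 11001 = 01101
  pos 5: 11011 XOR 11001 = 00010
  pos 8: 10010 XOR 11001 = 01011
Remainder = 1011 (nonzero — an error is detected).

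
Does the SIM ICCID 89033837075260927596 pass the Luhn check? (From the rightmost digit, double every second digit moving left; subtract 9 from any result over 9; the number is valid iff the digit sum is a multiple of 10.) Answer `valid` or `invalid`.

invalid

From the right, keep odd positions and double even positions (subtract 9 from any doubled value over 9):
  doubled (positions 2,4,...): 9 5 9 3 1 0 6 6 0 7 → sum 46
  kept (positions 1,3,...): 6 5 2 0 2 7 7 8 3 9 → sum 49
Total = 95.
95 mod 10 = 5, so the number is invalid.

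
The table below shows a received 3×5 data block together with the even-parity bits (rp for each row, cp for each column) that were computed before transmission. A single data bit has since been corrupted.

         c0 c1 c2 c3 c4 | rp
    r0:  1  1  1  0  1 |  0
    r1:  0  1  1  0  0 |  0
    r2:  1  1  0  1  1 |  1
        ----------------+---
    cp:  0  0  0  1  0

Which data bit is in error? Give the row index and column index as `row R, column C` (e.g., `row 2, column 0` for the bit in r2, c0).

Recompute each row's even parity and compare to rp:
  r0: data parity 0, sent rp 0 → ok
  r1: data parity 0, sent rp 0 → ok
  r2: data parity 0, sent rp 1 → mismatch
Recompute each column's even parity and compare to cp:
  c0: data parity 0, sent cp 0 → ok
  c1: data parity 1, sent cp 0 → mismatch
  c2: data parity 0, sent cp 0 → ok
  c3: data parity 1, sent cp 1 → ok
  c4: data parity 0, sent cp 0 → ok
Exactly one row (r2) and one column (c1) fail → the flipped bit is at their intersection.

row 2, column 1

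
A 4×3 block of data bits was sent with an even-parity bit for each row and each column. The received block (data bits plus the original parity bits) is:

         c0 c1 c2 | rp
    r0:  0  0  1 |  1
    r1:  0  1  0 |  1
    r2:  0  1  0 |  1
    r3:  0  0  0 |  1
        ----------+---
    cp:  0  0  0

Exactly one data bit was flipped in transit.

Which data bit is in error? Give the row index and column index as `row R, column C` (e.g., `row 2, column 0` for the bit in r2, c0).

row 3, column 2

Recompute each row's even parity and compare to rp:
  r0: data parity 1, sent rp 1 → ok
  r1: data parity 1, sent rp 1 → ok
  r2: data parity 1, sent rp 1 → ok
  r3: data parity 0, sent rp 1 → mismatch
Recompute each column's even parity and compare to cp:
  c0: data parity 0, sent cp 0 → ok
  c1: data parity 0, sent cp 0 → ok
  c2: data parity 1, sent cp 0 → mismatch
Exactly one row (r3) and one column (c2) fail → the flipped bit is at their intersection.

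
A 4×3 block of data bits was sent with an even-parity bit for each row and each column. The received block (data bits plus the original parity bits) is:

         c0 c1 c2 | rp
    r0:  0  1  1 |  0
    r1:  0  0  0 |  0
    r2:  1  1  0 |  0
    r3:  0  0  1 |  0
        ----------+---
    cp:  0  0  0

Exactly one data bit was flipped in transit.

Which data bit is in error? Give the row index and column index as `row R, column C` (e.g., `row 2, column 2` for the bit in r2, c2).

Recompute each row's even parity and compare to rp:
  r0: data parity 0, sent rp 0 → ok
  r1: data parity 0, sent rp 0 → ok
  r2: data parity 0, sent rp 0 → ok
  r3: data parity 1, sent rp 0 → mismatch
Recompute each column's even parity and compare to cp:
  c0: data parity 1, sent cp 0 → mismatch
  c1: data parity 0, sent cp 0 → ok
  c2: data parity 0, sent cp 0 → ok
Exactly one row (r3) and one column (c0) fail → the flipped bit is at their intersection.

row 3, column 0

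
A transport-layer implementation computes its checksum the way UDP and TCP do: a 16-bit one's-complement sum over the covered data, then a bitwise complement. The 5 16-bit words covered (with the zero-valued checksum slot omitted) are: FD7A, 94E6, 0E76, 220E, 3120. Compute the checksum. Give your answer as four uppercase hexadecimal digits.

One's-complement addition (fold any carry out of bit 15 back into bit 0):
  0xFD7A + 0x94E6 = 0x19260 → wrap carry → 0x9261
  0x9261 + 0x0E76 = 0x0A0D7
  0xA0D7 + 0x220E = 0x0C2E5
  0xC2E5 + 0x3120 = 0x0F405
One's-complement sum = 0xF405.
Checksum = ~0xF405 & 0xFFFF = 0x0BFA.

0BFA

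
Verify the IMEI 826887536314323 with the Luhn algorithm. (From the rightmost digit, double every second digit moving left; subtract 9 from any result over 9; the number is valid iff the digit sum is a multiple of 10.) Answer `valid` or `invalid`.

valid

From the right, keep odd positions and double even positions (subtract 9 from any doubled value over 9):
  doubled (positions 2,4,...): 4 8 6 6 5 7 4 → sum 40
  kept (positions 1,3,...): 3 3 1 6 5 8 6 8 → sum 40
Total = 80.
80 mod 10 = 0, so the number is valid.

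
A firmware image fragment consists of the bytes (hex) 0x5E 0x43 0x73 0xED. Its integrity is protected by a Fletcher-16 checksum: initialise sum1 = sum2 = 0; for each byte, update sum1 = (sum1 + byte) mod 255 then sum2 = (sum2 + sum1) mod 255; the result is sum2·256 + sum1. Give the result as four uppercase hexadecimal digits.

Running sums (mod 255):
  after byte 0 (0x5E): sum1=94, sum2=94
  after byte 1 (0x43): sum1=161, sum2=0
  after byte 2 (0x73): sum1=21, sum2=21
  after byte 3 (0xED): sum1=3, sum2=24
Checksum = sum2·256 + sum1 = 24·256 + 3 = 6147 = 0x1803.

1803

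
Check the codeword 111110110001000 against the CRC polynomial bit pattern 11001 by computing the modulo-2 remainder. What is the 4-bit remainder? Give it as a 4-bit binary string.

Modulo-2 division of 111110110001000 by 11001:
  pos 0: 11111 XOR 11001 = 00110
  pos 2: 11001 XOR 11001 = 00000
  pos 7: 10001 XOR 11001 = 01000
  pos 8: 10000 XOR 11001 = 01001
  pos 9: 10010 XOR 11001 = 01011
  pos 10: 10110 XOR 11001 = 01111
Remainder = 1111 (nonzero — an error is detected).

1111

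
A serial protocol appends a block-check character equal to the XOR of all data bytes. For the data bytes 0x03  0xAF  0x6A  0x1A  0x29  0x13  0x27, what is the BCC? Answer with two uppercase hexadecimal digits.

C1

XOR the bytes together:
  start with 0x03
  0x03 ⊕ 0xAF = 0xAC
  0xAC ⊕ 0x6A = 0xC6
  0xC6 ⊕ 0x1A = 0xDC
  0xDC ⊕ 0x29 = 0xF5
  0xF5 ⊕ 0x13 = 0xE6
  0xE6 ⊕ 0x27 = 0xC1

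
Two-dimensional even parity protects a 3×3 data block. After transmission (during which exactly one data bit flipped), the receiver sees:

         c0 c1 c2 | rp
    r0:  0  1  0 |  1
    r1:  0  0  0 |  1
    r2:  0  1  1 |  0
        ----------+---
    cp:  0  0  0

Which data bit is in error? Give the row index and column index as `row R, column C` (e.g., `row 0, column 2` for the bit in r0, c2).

Recompute each row's even parity and compare to rp:
  r0: data parity 1, sent rp 1 → ok
  r1: data parity 0, sent rp 1 → mismatch
  r2: data parity 0, sent rp 0 → ok
Recompute each column's even parity and compare to cp:
  c0: data parity 0, sent cp 0 → ok
  c1: data parity 0, sent cp 0 → ok
  c2: data parity 1, sent cp 0 → mismatch
Exactly one row (r1) and one column (c2) fail → the flipped bit is at their intersection.

row 1, column 2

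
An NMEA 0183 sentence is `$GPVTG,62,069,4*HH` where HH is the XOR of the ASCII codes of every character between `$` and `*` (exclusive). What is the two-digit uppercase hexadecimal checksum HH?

71

XOR the ASCII codes of the payload characters:
  'G' = 0x47 → acc = 0x47
  'P' = 0x50 → acc = 0x17
  'V' = 0x56 → acc = 0x41
  'T' = 0x54 → acc = 0x15
  'G' = 0x47 → acc = 0x52
  ',' = 0x2C → acc = 0x7E
  '6' = 0x36 → acc = 0x48
  '2' = 0x32 → acc = 0x7A
  ',' = 0x2C → acc = 0x56
  '0' = 0x30 → acc = 0x66
  '6' = 0x36 → acc = 0x50
  '9' = 0x39 → acc = 0x69
  ',' = 0x2C → acc = 0x45
  '4' = 0x34 → acc = 0x71
Checksum = 0x71.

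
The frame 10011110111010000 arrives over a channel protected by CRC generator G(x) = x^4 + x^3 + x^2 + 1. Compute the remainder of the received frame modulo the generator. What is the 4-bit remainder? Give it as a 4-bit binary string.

Modulo-2 division of 10011110111010000 by 11101:
  pos 0: 10011 XOR 11101 = 01110
  pos 1: 11101 XOR 11101 = 00000
  pos 6: 10111 XOR 11101 = 01010
  pos 7: 10100 XOR 11101 = 01001
  pos 8: 10011 XOR 11101 = 01110
  pos 9: 11100 XOR 11101 = 00001
Remainder = 1000 (nonzero — an error is detected).

1000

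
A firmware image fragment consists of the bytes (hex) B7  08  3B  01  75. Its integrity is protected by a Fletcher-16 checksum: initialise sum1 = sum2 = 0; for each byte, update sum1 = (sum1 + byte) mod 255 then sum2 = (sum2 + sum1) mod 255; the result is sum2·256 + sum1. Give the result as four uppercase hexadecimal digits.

DF71

Running sums (mod 255):
  after byte 0 (B7): sum1=183, sum2=183
  after byte 1 (08): sum1=191, sum2=119
  after byte 2 (3B): sum1=250, sum2=114
  after byte 3 (01): sum1=251, sum2=110
  after byte 4 (75): sum1=113, sum2=223
Checksum = sum2·256 + sum1 = 223·256 + 113 = 57201 = 0xDF71.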